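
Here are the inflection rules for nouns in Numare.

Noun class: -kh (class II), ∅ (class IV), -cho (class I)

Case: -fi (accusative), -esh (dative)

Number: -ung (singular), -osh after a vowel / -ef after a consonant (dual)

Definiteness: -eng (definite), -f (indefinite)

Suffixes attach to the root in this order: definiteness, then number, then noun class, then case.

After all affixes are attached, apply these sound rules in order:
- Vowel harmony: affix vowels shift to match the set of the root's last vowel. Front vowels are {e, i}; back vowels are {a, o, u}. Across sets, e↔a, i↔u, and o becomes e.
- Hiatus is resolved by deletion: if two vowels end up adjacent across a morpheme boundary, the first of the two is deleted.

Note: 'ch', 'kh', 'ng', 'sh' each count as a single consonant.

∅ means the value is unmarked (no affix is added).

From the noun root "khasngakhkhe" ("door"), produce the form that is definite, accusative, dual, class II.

khasngakhkhengefkhfi

Attach definiteness definite -eng → khasngakhkheeng.
Attach number dual -ef (after consonant 'ng') → khasngakhkheengef.
Attach noun class class II -kh → khasngakhkheengefkh.
Attach case accusative -fi → khasngakhkheengefkhfi.
Vowel harmony: no change.
Apply vowel deletion: khasngakhkheengefkhfi → khasngakhkhengefkhfi.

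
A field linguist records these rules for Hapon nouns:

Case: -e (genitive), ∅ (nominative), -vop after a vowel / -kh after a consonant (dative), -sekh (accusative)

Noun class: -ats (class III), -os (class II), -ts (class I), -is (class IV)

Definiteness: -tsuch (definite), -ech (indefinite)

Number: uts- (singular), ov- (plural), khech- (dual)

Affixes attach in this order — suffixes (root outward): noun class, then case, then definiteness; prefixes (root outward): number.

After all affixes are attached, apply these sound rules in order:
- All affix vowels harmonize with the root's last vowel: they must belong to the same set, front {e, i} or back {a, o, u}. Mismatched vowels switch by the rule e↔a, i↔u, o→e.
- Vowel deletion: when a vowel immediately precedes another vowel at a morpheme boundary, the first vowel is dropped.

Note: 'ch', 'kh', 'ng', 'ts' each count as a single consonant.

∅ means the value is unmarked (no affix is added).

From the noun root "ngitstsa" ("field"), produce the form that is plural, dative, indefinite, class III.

ovngitstsatskhach

Attach noun class class III -ats → ngitstsaats.
Attach case dative -kh (after consonant 'ts') → ngitstsaatskh.
Attach number plural ov- → ovngitstsaatskh.
Attach definiteness indefinite -ech → ovngitstsaatskhech.
Apply vowel harmony: ovngitstsaatskhech → ovngitstsaatskhach.
Apply vowel deletion: ovngitstsaatskhach → ovngitstsatskhach.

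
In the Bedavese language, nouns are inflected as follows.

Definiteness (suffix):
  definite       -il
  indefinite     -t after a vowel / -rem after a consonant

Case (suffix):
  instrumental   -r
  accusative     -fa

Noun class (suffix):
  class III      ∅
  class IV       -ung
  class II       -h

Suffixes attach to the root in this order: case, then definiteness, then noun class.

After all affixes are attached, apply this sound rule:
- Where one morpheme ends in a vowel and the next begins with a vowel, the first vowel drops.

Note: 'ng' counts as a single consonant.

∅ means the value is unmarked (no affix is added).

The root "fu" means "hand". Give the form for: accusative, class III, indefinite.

Attach case accusative -fa → fufa.
Attach definiteness indefinite -t (after vowel 'a') → fufat.
noun class = class III: zero marking, form stays fufat.
Vowel deletion: no change.

fufat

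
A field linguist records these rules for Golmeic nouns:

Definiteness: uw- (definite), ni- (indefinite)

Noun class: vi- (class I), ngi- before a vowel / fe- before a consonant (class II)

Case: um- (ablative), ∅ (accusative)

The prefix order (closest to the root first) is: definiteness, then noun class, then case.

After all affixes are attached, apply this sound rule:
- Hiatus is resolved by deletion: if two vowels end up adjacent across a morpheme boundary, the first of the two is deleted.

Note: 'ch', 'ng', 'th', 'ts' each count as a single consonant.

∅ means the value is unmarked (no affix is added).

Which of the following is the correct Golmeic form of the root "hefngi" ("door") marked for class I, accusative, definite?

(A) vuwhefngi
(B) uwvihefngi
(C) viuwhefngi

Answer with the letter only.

A

Attach definiteness definite uw- → uwhefngi.
Attach noun class class I vi- → viuwhefngi.
case = accusative: zero marking, form stays viuwhefngi.
Apply vowel deletion: viuwhefngi → vuwhefngi.
So the correct form is vuwhefngi, option (A).
(B) uwvihefngi is wrong: it has the affixes in the wrong order.
(C) viuwhefngi is wrong: it fails to apply the sound rule(s).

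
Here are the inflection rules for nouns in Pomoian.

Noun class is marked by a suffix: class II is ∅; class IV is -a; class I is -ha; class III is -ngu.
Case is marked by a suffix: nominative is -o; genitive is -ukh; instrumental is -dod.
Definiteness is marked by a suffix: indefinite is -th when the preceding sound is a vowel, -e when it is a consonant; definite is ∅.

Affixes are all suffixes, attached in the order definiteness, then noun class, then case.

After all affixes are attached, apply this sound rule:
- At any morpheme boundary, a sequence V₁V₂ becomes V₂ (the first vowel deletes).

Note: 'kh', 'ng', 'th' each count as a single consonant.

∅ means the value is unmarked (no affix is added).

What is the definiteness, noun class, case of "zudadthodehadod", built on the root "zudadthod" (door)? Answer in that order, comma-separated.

Segment: zudadthod-e-ha-dod.
definiteness: -th/e → indefinite.
noun class: -ha → class I.
case: -dod → instrumental.

indefinite, class I, instrumental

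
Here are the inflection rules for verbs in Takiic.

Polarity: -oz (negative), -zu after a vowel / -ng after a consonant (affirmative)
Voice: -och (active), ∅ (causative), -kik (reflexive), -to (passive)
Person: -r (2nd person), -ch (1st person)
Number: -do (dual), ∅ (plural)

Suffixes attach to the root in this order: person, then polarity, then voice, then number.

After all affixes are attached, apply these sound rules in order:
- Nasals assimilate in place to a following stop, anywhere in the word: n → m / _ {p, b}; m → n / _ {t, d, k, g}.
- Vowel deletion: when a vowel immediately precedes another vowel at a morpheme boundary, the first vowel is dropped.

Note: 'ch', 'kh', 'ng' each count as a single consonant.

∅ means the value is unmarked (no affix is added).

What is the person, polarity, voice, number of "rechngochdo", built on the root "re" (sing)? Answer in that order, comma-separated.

Segment: re-ch-ng-och-do.
person: -ch → 1st person.
polarity: -zu/ng → affirmative.
voice: -och → active.
number: -do → dual.

1st person, affirmative, active, dual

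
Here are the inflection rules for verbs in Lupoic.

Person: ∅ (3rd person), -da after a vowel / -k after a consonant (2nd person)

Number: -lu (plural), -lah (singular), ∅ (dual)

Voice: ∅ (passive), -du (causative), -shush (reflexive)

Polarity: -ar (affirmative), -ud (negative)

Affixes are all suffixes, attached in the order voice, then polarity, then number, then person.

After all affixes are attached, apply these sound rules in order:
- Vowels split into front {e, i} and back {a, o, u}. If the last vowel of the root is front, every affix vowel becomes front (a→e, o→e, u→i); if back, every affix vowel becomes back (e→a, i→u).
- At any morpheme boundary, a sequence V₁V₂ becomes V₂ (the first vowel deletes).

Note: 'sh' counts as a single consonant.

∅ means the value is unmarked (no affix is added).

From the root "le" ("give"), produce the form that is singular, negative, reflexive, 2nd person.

Attach voice reflexive -shush → leshush.
Attach polarity negative -ud → leshushud.
Attach number singular -lah → leshushudlah.
Attach person 2nd person -k (after consonant 'h') → leshushudlahk.
Apply vowel harmony: leshushudlahk → leshishidlehk.
Vowel deletion: no change.

leshishidlehk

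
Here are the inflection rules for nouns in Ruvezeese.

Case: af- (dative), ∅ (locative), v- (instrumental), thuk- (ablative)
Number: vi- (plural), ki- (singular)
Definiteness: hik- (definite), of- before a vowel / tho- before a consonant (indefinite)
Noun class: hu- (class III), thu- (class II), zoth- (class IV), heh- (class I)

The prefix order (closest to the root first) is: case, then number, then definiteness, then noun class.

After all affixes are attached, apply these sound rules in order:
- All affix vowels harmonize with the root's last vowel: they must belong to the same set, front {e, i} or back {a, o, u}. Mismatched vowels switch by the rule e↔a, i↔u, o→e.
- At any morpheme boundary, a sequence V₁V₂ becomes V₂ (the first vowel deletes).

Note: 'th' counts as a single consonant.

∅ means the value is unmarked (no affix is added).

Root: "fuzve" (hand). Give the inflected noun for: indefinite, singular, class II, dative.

Attach case dative af- → affuzve.
Attach number singular ki- → kiaffuzve.
Attach definiteness indefinite tho- (before consonant 'k') → thokiaffuzve.
Attach noun class class II thu- → thuthokiaffuzve.
Apply vowel harmony: thuthokiaffuzve → thithekieffuzve.
Apply vowel deletion: thithekieffuzve → thithekeffuzve.

thithekeffuzve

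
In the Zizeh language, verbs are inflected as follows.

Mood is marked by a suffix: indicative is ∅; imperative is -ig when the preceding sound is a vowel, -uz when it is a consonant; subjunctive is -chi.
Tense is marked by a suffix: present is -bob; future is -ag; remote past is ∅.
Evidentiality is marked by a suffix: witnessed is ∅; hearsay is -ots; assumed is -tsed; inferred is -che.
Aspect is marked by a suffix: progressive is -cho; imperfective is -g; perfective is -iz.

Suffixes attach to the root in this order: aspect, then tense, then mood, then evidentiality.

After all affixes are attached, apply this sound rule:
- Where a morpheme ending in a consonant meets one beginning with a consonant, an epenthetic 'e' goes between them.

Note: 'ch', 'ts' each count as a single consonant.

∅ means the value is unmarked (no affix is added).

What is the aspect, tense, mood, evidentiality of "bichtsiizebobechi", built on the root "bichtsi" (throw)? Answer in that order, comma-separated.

perfective, present, subjunctive, witnessed

Segment: bichtsi-iz-bob-chi.
aspect: -iz → perfective.
tense: -bob → present.
mood: -chi → subjunctive.
evidentiality: ∅ → witnessed.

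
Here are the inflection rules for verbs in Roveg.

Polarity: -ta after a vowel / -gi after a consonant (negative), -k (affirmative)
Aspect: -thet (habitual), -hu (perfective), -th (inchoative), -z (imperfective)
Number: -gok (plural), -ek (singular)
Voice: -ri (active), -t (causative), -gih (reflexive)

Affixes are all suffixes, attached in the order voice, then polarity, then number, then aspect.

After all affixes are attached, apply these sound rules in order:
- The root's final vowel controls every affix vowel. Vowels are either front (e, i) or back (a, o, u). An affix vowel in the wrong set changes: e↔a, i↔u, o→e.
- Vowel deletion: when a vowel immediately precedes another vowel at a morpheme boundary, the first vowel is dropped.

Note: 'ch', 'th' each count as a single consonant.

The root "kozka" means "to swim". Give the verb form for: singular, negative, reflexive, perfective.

kozkaguhgakhu

Attach voice reflexive -gih → kozkagih.
Attach polarity negative -gi (after consonant 'h') → kozkagihgi.
Attach number singular -ek → kozkagihgiek.
Attach aspect perfective -hu → kozkagihgiekhu.
Apply vowel harmony: kozkagihgiekhu → kozkaguhguakhu.
Apply vowel deletion: kozkaguhguakhu → kozkaguhgakhu.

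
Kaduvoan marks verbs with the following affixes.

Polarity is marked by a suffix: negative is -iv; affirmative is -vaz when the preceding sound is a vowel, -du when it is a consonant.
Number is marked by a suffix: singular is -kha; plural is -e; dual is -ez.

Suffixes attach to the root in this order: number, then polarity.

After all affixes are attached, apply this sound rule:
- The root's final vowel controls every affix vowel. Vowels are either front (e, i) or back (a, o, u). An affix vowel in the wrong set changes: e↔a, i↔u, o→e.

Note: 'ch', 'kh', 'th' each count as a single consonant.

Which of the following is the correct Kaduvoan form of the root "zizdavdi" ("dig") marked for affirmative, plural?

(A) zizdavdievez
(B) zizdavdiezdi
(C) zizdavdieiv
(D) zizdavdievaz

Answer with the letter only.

Attach number plural -e → zizdavdie.
Attach polarity affirmative -vaz (after vowel 'e') → zizdavdievaz.
Apply vowel harmony: zizdavdievaz → zizdavdievez.
So the correct form is zizdavdievez, option (A).
(D) zizdavdievaz is wrong: it fails to apply the sound rule(s).
(C) zizdavdieiv is wrong: it uses negative instead of affirmative for polarity.
(B) zizdavdiezdi is wrong: it uses dual instead of plural for number.

A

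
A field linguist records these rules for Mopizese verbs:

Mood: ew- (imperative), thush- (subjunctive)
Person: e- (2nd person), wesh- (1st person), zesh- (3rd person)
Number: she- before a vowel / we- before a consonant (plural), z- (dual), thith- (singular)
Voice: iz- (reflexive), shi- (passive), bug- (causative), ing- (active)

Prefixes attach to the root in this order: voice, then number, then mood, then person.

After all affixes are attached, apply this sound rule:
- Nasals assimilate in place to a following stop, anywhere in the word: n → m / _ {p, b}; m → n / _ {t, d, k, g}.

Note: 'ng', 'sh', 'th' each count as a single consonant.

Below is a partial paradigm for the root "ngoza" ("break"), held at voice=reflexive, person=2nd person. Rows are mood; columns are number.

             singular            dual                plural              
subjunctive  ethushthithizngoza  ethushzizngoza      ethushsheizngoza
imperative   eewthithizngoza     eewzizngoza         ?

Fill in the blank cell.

eewsheizngoza

Attach voice reflexive iz- → izngoza.
Attach number plural she- (before vowel 'i') → sheizngoza.
Attach mood imperative ew- → ewsheizngoza.
Attach person 2nd person e- → eewsheizngoza.
Nasal assimilation: no change.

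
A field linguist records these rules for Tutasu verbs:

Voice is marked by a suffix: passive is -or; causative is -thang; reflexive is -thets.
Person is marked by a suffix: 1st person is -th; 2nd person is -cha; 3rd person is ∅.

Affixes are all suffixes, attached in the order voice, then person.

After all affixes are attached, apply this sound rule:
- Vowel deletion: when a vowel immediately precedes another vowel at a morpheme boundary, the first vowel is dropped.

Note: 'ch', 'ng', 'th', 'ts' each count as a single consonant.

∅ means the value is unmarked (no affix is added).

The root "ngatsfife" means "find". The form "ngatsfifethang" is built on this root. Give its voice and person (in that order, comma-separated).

causative, 3rd person

Segment: ngatsfife-thang.
voice: -thang → causative.
person: ∅ → 3rd person.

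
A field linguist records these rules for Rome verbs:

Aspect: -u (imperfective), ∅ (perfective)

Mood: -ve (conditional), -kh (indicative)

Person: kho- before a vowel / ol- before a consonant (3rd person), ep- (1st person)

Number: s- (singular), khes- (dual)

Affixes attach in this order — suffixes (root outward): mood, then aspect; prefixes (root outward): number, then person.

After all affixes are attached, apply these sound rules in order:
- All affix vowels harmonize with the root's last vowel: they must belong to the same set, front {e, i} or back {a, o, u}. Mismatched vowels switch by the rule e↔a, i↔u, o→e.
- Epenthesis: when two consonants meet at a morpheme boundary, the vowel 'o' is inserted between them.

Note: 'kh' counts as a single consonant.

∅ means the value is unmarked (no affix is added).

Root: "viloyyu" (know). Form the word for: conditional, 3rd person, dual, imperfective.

Attach number dual khes- → khesviloyyu.
Attach mood conditional -ve → khesviloyyuve.
Attach aspect imperfective -u → khesviloyyuveu.
Attach person 3rd person ol- (before consonant 'kh') → olkhesviloyyuveu.
Apply vowel harmony: olkhesviloyyuveu → olkhasviloyyuvau.
Apply epenthesis: olkhasviloyyuvau → olokhasoviloyyuvau.

olokhasoviloyyuvau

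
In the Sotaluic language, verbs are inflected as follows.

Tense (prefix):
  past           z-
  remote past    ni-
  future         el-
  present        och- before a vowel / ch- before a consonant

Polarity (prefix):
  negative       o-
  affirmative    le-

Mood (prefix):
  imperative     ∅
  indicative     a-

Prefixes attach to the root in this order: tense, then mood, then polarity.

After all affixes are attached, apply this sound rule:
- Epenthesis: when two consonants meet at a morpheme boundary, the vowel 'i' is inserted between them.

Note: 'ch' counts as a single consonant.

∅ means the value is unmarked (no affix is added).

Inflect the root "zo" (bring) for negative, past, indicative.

Attach tense past z- → zzo.
Attach mood indicative a- → azzo.
Attach polarity negative o- → oazzo.
Apply epenthesis: oazzo → oazizo.

oazizo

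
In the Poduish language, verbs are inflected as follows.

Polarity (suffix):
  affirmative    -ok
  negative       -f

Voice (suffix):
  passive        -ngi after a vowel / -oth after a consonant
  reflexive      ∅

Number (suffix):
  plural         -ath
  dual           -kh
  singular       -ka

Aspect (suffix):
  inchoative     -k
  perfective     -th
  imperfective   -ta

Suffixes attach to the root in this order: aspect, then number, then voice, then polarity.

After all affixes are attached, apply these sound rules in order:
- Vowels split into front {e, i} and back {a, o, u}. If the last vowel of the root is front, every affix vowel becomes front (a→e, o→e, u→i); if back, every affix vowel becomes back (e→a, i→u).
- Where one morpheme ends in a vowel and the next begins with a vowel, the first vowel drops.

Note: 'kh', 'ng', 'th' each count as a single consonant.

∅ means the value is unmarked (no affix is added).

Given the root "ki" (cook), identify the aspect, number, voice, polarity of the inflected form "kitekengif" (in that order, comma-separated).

imperfective, singular, passive, negative

Segment: ki-ta-ka-ngi-f.
aspect: -ta → imperfective.
number: -ka → singular.
voice: -ngi/oth → passive.
polarity: -f → negative.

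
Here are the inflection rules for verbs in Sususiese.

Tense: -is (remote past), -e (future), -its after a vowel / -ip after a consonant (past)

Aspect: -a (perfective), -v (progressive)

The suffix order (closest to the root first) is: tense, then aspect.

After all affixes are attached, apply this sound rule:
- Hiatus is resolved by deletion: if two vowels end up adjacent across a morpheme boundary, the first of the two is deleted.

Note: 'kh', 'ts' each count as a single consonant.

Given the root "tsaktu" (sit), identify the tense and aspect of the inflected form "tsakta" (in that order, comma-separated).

Segment: tsaktu-e-a.
tense: -e → future.
aspect: -a → perfective.

future, perfective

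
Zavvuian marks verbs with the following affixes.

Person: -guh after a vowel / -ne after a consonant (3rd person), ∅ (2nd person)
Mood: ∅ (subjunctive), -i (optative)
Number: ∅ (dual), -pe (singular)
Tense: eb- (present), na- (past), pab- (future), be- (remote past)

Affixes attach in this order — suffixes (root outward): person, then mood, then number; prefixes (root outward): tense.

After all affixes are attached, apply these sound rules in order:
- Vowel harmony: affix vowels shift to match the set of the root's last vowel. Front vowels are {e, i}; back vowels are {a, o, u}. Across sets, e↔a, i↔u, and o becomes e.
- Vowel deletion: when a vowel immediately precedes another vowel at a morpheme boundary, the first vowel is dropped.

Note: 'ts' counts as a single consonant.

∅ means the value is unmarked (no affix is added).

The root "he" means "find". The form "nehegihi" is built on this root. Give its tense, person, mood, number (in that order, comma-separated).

Segment: na-he-guh-i.
tense: na- → past.
person: -guh/ne → 3rd person.
mood: -i → optative.
number: ∅ → dual.

past, 3rd person, optative, dual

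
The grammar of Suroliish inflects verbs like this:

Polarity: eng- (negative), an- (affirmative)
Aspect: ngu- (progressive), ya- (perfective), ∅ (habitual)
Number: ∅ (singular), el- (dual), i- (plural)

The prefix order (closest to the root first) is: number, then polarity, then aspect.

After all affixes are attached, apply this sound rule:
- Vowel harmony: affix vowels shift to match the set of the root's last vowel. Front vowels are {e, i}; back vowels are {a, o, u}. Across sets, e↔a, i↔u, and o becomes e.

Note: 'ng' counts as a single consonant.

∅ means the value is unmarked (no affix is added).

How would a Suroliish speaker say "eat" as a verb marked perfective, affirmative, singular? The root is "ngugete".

number = singular: zero marking, form stays ngugete.
Attach polarity affirmative an- → anngugete.
Attach aspect perfective ya- → yaanngugete.
Apply vowel harmony: yaanngugete → yeenngugete.

yeenngugete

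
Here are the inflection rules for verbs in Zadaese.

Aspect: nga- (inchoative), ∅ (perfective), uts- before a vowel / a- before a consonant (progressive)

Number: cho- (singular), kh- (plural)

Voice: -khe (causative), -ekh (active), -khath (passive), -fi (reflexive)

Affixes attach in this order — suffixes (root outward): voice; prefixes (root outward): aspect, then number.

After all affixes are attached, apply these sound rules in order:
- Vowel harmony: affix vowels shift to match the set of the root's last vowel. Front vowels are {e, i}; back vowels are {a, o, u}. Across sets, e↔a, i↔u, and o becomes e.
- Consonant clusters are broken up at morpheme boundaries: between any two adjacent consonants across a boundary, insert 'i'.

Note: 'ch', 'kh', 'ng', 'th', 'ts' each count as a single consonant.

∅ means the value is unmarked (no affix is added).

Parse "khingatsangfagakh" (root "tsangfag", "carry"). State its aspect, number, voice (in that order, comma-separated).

Segment: kh-nga-tsangfag-ekh.
aspect: nga- → inchoative.
number: kh- → plural.
voice: -ekh → active.

inchoative, plural, active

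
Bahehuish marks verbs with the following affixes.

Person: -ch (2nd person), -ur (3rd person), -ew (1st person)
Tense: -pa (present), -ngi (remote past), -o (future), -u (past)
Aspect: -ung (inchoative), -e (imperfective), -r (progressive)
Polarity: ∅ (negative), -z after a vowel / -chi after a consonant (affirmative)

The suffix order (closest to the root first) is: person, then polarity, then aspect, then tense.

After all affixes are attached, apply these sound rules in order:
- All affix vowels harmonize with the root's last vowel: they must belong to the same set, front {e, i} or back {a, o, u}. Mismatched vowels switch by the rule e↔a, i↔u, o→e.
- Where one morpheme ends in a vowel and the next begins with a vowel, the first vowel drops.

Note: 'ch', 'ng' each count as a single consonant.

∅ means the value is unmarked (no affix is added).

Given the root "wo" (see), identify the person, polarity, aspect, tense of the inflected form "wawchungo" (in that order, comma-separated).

Segment: wo-ew-chi-ung-o.
person: -ew → 1st person.
polarity: -z/chi → affirmative.
aspect: -ung → inchoative.
tense: -o → future.

1st person, affirmative, inchoative, future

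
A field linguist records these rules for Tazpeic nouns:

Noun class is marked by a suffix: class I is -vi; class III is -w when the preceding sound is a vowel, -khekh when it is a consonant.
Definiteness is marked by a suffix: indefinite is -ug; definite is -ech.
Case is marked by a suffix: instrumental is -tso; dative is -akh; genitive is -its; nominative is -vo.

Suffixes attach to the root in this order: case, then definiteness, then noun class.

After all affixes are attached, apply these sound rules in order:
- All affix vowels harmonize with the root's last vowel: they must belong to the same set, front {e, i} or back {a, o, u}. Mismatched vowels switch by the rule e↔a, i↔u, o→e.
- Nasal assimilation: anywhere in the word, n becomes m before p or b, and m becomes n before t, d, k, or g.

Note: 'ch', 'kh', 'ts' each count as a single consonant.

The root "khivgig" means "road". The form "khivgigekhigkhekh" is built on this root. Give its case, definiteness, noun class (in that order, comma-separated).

dative, indefinite, class III

Segment: khivgig-akh-ug-khekh.
case: -akh → dative.
definiteness: -ug → indefinite.
noun class: -w/khekh → class III.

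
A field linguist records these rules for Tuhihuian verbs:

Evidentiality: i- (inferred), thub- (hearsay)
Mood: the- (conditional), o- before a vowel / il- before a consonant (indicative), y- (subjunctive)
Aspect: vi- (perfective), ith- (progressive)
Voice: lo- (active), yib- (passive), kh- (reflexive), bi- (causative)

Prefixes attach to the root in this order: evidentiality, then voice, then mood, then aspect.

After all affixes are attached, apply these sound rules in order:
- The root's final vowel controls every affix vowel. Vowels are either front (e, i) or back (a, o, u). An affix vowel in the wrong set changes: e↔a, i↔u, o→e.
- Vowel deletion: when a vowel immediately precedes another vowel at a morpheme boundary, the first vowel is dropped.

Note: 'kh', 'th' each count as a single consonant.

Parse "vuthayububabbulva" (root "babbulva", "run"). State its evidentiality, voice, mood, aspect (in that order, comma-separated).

Segment: vi-the-yib-i-babbulva.
evidentiality: i- → inferred.
voice: yib- → passive.
mood: the- → conditional.
aspect: vi- → perfective.

inferred, passive, conditional, perfective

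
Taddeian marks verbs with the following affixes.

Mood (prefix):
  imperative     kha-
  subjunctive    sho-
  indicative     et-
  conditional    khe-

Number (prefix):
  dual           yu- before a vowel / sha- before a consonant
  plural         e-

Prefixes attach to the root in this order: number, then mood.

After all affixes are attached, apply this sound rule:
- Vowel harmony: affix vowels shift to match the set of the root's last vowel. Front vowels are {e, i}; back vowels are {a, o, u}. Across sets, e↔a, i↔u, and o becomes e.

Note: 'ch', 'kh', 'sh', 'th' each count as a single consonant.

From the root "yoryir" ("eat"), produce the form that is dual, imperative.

Attach number dual sha- (before consonant 'y') → shayoryir.
Attach mood imperative kha- → khashayoryir.
Apply vowel harmony: khashayoryir → khesheyoryir.

khesheyoryir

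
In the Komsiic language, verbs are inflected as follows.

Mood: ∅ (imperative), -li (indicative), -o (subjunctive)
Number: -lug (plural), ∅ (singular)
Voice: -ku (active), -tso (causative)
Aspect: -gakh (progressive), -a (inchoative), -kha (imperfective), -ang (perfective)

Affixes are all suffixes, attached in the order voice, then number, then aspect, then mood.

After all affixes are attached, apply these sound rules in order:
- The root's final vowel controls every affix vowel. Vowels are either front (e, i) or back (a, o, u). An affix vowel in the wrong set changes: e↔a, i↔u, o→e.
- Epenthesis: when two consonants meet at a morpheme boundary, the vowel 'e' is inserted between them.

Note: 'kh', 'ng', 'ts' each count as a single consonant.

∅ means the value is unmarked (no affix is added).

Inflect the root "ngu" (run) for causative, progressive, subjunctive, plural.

ngutsolugegakho

Attach voice causative -tso → ngutso.
Attach number plural -lug → ngutsolug.
Attach aspect progressive -gakh → ngutsoluggakh.
Attach mood subjunctive -o → ngutsoluggakho.
Vowel harmony: no change.
Apply epenthesis: ngutsoluggakho → ngutsolugegakho.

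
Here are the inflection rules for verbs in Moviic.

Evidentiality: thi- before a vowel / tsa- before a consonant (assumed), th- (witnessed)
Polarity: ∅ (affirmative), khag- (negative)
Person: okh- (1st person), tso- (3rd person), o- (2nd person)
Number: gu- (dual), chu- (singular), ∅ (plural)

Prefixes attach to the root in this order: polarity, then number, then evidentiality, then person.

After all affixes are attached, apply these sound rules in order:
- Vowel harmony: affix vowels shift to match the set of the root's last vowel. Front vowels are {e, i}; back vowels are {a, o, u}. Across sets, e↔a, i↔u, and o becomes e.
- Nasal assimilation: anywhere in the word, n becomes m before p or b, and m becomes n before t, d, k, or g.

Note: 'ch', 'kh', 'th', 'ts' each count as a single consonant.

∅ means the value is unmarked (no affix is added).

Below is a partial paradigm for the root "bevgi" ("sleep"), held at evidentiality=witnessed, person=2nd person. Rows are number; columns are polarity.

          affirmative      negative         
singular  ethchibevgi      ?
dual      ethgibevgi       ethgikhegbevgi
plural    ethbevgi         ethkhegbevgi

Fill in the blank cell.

Attach polarity negative khag- → khagbevgi.
Attach number singular chu- → chukhagbevgi.
Attach evidentiality witnessed th- → thchukhagbevgi.
Attach person 2nd person o- → othchukhagbevgi.
Apply vowel harmony: othchukhagbevgi → ethchikhegbevgi.
Nasal assimilation: no change.

ethchikhegbevgi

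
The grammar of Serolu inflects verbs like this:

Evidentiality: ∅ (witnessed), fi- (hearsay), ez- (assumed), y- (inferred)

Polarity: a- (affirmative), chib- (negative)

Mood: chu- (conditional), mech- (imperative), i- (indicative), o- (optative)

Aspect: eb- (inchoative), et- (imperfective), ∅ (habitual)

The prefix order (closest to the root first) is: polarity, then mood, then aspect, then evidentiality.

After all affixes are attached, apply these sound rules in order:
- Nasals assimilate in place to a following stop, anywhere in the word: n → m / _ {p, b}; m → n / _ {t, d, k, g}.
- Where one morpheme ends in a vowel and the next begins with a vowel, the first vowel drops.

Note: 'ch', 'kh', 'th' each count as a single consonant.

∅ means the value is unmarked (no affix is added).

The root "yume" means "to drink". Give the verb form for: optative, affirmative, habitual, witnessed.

Attach polarity affirmative a- → ayume.
Attach mood optative o- → oayume.
aspect = habitual: zero marking, form stays oayume.
evidentiality = witnessed: zero marking, form stays oayume.
Nasal assimilation: no change.
Apply vowel deletion: oayume → ayume.

ayume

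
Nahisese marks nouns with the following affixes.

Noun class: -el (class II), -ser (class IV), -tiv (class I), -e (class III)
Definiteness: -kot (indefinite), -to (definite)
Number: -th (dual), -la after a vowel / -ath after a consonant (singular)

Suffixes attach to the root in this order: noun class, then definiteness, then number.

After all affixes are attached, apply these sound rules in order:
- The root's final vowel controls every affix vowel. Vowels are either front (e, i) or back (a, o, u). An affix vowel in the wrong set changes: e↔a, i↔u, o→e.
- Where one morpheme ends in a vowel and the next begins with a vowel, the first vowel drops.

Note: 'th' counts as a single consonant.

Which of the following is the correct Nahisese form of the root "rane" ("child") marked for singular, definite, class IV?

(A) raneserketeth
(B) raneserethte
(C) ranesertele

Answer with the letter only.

C

Attach noun class class IV -ser → raneser.
Attach definiteness definite -to → raneserto.
Attach number singular -la (after vowel 'o') → ranesertola.
Apply vowel harmony: ranesertola → ranesertele.
Vowel deletion: no change.
So the correct form is ranesertele, option (C).
(B) raneserethte is wrong: it has the affixes in the wrong order.
(A) raneserketeth is wrong: it uses indefinite instead of definite for definiteness.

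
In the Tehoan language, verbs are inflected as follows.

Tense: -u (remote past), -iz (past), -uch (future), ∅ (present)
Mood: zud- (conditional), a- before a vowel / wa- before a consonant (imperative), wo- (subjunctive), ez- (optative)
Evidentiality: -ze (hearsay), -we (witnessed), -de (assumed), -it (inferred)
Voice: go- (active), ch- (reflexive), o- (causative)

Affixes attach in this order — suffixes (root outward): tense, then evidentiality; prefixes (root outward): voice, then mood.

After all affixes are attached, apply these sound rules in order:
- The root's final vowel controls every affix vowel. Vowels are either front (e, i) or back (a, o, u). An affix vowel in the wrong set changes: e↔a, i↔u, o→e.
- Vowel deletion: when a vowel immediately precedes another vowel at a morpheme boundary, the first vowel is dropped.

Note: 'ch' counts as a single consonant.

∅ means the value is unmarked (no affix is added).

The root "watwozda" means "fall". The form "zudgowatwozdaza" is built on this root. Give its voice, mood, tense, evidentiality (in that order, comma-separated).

active, conditional, present, hearsay

Segment: zud-go-watwozda-ze.
voice: go- → active.
mood: zud- → conditional.
tense: ∅ → present.
evidentiality: -ze → hearsay.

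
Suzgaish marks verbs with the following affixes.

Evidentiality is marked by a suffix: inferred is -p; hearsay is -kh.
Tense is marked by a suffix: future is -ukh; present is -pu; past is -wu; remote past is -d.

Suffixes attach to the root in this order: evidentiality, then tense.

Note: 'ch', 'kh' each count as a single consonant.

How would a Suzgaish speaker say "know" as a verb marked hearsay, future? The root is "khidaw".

Attach evidentiality hearsay -kh → khidawkh.
Attach tense future -ukh → khidawkhukh.

khidawkhukh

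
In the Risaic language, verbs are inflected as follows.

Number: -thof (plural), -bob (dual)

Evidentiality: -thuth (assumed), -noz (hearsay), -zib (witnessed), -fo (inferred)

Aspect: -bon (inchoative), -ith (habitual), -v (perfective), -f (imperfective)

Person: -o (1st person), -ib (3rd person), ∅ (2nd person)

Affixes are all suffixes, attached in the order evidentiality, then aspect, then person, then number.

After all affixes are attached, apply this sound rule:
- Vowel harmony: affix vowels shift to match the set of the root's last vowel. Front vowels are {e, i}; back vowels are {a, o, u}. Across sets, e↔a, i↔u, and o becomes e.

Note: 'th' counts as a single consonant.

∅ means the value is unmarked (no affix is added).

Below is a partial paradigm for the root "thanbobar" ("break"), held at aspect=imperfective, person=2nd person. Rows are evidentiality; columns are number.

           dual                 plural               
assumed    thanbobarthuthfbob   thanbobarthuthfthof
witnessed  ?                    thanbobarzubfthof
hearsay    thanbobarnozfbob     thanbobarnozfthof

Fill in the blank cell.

thanbobarzubfbob

Attach evidentiality witnessed -zib → thanbobarzib.
Attach aspect imperfective -f → thanbobarzibf.
person = 2nd person: zero marking, form stays thanbobarzibf.
Attach number dual -bob → thanbobarzibfbob.
Apply vowel harmony: thanbobarzibfbob → thanbobarzubfbob.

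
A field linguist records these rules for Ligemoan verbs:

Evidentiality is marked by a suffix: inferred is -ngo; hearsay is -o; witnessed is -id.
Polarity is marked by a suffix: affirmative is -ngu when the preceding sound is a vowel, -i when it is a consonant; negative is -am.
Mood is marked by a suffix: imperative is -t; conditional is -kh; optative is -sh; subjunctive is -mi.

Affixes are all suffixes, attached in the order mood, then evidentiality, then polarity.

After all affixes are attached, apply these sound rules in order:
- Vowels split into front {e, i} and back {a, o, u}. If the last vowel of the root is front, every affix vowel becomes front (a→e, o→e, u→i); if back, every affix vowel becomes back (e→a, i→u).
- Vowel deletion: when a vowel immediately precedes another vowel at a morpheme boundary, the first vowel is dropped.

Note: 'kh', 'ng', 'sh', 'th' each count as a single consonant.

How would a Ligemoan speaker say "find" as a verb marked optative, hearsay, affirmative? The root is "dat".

Attach mood optative -sh → datsh.
Attach evidentiality hearsay -o → datsho.
Attach polarity affirmative -ngu (after vowel 'o') → datshongu.
Vowel harmony: no change.
Vowel deletion: no change.

datshongu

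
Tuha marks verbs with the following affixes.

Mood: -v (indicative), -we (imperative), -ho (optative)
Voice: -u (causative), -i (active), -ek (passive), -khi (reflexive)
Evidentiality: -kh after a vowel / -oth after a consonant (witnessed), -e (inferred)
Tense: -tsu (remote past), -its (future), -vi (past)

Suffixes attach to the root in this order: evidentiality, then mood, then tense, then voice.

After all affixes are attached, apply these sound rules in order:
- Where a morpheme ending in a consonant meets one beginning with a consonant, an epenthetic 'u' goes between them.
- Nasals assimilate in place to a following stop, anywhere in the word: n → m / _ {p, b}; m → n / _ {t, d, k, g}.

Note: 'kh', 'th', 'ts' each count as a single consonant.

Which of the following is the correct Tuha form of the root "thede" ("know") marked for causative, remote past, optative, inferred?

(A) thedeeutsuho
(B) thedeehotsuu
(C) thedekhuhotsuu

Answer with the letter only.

B

Attach evidentiality inferred -e → thedee.
Attach mood optative -ho → thedeeho.
Attach tense remote past -tsu → thedeehotsu.
Attach voice causative -u → thedeehotsuu.
Epenthesis: no change.
Nasal assimilation: no change.
So the correct form is thedeehotsuu, option (B).
(A) thedeeutsuho is wrong: it has the affixes in the wrong order.
(C) thedekhuhotsuu is wrong: it uses witnessed instead of inferred for evidentiality.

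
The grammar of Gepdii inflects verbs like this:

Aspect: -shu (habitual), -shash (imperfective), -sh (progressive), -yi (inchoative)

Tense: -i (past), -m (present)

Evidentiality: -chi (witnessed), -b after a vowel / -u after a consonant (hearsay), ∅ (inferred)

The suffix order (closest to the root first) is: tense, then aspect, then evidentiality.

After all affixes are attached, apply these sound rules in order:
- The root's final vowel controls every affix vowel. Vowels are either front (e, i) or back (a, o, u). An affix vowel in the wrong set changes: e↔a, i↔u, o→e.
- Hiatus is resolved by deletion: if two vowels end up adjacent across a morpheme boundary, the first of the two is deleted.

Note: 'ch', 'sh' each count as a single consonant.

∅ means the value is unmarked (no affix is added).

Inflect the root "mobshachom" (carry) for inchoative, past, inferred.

mobshachomuyu

Attach tense past -i → mobshachomi.
Attach aspect inchoative -yi → mobshachomiyi.
evidentiality = inferred: zero marking, form stays mobshachomiyi.
Apply vowel harmony: mobshachomiyi → mobshachomuyu.
Vowel deletion: no change.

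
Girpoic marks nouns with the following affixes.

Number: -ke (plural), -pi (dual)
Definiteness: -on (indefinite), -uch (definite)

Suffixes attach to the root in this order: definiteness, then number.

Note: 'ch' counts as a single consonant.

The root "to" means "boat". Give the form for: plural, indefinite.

Attach definiteness indefinite -on → toon.
Attach number plural -ke → toonke.

toonke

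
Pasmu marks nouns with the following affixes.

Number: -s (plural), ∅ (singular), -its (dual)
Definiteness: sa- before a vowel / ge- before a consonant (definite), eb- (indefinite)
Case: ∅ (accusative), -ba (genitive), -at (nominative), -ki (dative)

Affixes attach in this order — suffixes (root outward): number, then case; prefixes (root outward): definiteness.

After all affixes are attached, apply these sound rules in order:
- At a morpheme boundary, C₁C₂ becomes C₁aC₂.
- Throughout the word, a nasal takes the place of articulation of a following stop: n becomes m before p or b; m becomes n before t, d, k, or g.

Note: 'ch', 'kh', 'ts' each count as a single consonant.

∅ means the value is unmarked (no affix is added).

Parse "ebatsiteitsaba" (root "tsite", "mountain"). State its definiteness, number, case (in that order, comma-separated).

indefinite, dual, genitive

Segment: eb-tsite-its-ba.
definiteness: eb- → indefinite.
number: -its → dual.
case: -ba → genitive.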